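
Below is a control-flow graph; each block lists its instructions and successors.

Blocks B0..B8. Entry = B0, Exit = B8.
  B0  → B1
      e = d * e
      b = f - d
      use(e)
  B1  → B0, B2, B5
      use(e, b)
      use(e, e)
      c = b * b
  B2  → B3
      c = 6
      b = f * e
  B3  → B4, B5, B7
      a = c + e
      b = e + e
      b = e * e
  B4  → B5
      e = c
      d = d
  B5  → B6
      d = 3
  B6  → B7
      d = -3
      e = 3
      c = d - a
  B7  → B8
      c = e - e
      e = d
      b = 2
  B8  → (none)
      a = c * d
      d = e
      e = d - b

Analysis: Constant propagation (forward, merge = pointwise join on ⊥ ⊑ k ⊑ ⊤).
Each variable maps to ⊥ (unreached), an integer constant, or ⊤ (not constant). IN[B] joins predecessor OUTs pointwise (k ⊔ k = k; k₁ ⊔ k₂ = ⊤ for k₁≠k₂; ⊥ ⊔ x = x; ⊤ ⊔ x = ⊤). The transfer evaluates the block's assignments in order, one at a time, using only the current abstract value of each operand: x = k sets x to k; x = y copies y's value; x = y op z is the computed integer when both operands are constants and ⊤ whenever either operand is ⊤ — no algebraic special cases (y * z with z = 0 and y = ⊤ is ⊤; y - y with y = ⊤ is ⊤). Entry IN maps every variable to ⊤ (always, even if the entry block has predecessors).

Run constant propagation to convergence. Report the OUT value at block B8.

Answer: {a: ⊤, b: 2, c: ⊤, d: ⊤, e: ⊤, f: ⊤}

Derivation:
Converged values:
  B0: | IN=(all ⊤) | OUT=(all ⊤)
  B1: | IN=(all ⊤) | OUT=(all ⊤)
  B2: | IN=(all ⊤) | OUT={c:6; rest ⊤}
  B3: | IN={c:6; rest ⊤} | OUT={c:6; rest ⊤}
  B4: | IN={c:6; rest ⊤} | OUT={c:6, e:6; rest ⊤}
  B5: | IN=(all ⊤) | OUT={d:3; rest ⊤}
  B6: | IN={d:3; rest ⊤} | OUT={d:-3, e:3; rest ⊤}
  B7: | IN=(all ⊤) | OUT={b:2; rest ⊤}
  B8: | IN={b:2; rest ⊤} | OUT={b:2; rest ⊤}

Merge at B8: IN[B8] = OUT[B7] = {a: ⊤, b: 2, c: ⊤, d: ⊤, e: ⊤, f: ⊤}
Applying B8's transfer function to that IN value gives OUT[B8] (row B8 above).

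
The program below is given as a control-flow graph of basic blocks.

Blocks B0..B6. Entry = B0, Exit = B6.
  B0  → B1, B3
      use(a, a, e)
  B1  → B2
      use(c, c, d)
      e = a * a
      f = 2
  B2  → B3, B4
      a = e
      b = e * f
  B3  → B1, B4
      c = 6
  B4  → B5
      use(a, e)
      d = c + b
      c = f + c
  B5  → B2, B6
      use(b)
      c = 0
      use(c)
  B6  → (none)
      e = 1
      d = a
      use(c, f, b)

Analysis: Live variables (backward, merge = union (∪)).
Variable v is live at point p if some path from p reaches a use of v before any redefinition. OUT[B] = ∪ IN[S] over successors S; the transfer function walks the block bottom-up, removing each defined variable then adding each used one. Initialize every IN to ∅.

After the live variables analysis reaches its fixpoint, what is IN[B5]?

Answer: {a, b, d, e, f}

Working:
Fixpoint table:
  B0:  IN={a, b, c, d, e, f}  OUT={a, b, c, d, e, f}
  B1:  IN={a, c, d}  OUT={c, d, e, f}
  B2:  IN={c, d, e, f}  OUT={a, b, c, d, e, f}
  B3:  IN={a, b, d, e, f}  OUT={a, b, c, d, e, f}
  B4:  IN={a, b, c, e, f}  OUT={a, b, d, e, f}
  B5:  IN={a, b, d, e, f}  OUT={a, b, c, d, e, f}
  B6:  IN={a, b, c, f}  OUT={}

Merge at B5: OUT[B5] = IN[B2] ⊔ IN[B6] = {a, b, c, d, e, f}
Applying B5's transfer function to that OUT value gives IN[B5] (row B5 above).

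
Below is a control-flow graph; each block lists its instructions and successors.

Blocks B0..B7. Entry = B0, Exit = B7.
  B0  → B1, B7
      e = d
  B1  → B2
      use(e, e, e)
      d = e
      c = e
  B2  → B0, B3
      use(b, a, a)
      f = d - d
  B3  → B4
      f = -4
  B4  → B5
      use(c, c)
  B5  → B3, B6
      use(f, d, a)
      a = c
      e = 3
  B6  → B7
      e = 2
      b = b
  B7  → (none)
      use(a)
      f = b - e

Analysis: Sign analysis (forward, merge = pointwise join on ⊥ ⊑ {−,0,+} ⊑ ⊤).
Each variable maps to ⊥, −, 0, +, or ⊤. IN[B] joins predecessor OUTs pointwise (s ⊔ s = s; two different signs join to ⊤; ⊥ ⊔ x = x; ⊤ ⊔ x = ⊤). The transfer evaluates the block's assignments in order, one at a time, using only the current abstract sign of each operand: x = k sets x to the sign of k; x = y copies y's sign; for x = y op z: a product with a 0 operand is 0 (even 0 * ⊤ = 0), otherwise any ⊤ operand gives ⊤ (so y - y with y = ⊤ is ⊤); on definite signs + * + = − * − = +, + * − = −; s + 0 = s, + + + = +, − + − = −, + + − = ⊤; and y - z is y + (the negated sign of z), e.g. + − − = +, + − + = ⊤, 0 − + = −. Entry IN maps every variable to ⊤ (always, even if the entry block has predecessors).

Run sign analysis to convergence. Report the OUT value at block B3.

Converged values:
  B0:   IN=(all ⊤)   OUT=(all ⊤)
  B1:   IN=(all ⊤)   OUT=(all ⊤)
  B2:   IN=(all ⊤)   OUT=(all ⊤)
  B3:   IN=(all ⊤)   OUT={f:-; rest ⊤}
  B4:   IN={f:-; rest ⊤}   OUT={f:-; rest ⊤}
  B5:   IN={f:-; rest ⊤}   OUT={e:+, f:-; rest ⊤}
  B6:   IN={e:+, f:-; rest ⊤}   OUT={e:+, f:-; rest ⊤}
  B7:   IN=(all ⊤)   OUT=(all ⊤)

Merge at B3: IN[B3] = OUT[B2] ⊔ OUT[B5] = {a: ⊤, b: ⊤, c: ⊤, d: ⊤, e: ⊤, f: ⊤}
Applying B3's transfer function to that IN value gives OUT[B3] (row B3 above).

Answer: {a: ⊤, b: ⊤, c: ⊤, d: ⊤, e: ⊤, f: -}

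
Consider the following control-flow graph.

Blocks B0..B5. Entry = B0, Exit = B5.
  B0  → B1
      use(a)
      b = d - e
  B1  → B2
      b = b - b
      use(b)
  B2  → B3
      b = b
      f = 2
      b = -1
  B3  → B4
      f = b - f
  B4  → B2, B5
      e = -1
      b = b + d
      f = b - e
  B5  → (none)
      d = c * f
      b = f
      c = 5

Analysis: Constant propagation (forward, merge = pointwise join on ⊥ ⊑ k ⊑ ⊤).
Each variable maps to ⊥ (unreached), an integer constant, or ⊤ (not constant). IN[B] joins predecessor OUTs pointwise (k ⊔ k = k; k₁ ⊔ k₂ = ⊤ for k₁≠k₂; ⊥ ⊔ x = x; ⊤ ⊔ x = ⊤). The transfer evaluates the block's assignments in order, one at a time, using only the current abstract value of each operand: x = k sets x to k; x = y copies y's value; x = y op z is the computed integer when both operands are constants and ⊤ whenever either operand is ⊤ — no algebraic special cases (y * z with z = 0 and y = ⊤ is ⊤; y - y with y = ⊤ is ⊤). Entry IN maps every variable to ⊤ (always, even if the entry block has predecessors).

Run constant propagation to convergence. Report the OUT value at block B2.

Answer: {a: ⊤, b: -1, c: ⊤, d: ⊤, e: ⊤, f: 2}

Derivation:
Fixpoint table:
  B0: | IN=(all ⊤) | OUT=(all ⊤)
  B1: | IN=(all ⊤) | OUT=(all ⊤)
  B2: | IN=(all ⊤) | OUT={b:-1, f:2; rest ⊤}
  B3: | IN={b:-1, f:2; rest ⊤} | OUT={b:-1, f:-3; rest ⊤}
  B4: | IN={b:-1, f:-3; rest ⊤} | OUT={e:-1; rest ⊤}
  B5: | IN={e:-1; rest ⊤} | OUT={c:5, e:-1; rest ⊤}

Merge at B2: IN[B2] = OUT[B1] ⊔ OUT[B4] = {a: ⊤, b: ⊤, c: ⊤, d: ⊤, e: ⊤, f: ⊤}
Applying B2's transfer function to that IN value gives OUT[B2] (row B2 above).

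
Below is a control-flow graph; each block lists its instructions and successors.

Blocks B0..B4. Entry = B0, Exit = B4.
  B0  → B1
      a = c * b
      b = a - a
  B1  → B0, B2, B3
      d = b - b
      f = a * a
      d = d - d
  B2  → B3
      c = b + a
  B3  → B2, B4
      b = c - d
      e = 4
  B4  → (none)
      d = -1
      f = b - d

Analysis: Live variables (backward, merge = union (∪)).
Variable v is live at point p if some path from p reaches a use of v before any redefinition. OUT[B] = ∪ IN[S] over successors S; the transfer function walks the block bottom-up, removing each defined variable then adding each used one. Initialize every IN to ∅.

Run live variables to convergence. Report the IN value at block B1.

Answer: {a, b, c}

Trace:
Per-block solution:
  B0:   IN={b, c}   OUT={a, b, c}
  B1:   IN={a, b, c}   OUT={a, b, c, d}
  B2:   IN={a, b, d}   OUT={a, c, d}
  B3:   IN={a, c, d}   OUT={a, b, d}
  B4:   IN={b}   OUT={}

Merge at B1: OUT[B1] = IN[B0] ⊔ IN[B2] ⊔ IN[B3] = {a, b, c, d}
Applying B1's transfer function to that OUT value gives IN[B1] (row B1 above).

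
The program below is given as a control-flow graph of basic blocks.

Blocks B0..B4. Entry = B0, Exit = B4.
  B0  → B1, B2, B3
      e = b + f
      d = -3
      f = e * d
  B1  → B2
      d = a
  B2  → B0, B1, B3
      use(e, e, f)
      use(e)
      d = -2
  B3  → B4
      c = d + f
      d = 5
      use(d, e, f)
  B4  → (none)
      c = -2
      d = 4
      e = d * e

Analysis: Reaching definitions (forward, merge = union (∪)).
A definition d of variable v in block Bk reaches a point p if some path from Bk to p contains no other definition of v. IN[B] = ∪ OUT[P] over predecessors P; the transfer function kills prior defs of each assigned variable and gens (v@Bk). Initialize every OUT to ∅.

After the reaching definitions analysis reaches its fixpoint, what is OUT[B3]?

Answer: {c@B3, d@B3, e@B0, f@B0}

Working:
Converged values:
  B0: | IN={d@B2, e@B0, f@B0} | OUT={d@B0, e@B0, f@B0}
  B1: | IN={d@B0, d@B2, e@B0, f@B0} | OUT={d@B1, e@B0, f@B0}
  B2: | IN={d@B0, d@B1, e@B0, f@B0} | OUT={d@B2, e@B0, f@B0}
  B3: | IN={d@B0, d@B2, e@B0, f@B0} | OUT={c@B3, d@B3, e@B0, f@B0}
  B4: | IN={c@B3, d@B3, e@B0, f@B0} | OUT={c@B4, d@B4, e@B4, f@B0}

Merge at B3: IN[B3] = OUT[B0] ⊔ OUT[B2] = {d@B0, d@B2, e@B0, f@B0}
Applying B3's transfer function to that IN value gives OUT[B3] (row B3 above).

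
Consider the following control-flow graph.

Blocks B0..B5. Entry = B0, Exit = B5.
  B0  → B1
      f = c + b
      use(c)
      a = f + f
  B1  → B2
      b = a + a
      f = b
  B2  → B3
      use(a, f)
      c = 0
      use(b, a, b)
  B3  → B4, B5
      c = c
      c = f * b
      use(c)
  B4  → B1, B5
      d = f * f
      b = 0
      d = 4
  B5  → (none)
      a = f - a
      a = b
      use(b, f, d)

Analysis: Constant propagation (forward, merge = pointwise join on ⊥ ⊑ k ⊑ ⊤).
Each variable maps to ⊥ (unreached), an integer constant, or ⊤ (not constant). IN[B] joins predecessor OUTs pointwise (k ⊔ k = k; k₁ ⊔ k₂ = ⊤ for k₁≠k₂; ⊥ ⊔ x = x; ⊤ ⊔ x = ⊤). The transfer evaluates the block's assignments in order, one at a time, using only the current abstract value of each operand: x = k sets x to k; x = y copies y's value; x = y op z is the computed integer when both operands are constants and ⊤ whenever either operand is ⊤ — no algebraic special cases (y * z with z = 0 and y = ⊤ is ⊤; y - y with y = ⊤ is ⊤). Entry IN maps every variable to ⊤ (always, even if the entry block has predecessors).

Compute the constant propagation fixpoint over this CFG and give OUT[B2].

Per-block solution:
  B0: | IN=(all ⊤) | OUT=(all ⊤)
  B1: | IN=(all ⊤) | OUT=(all ⊤)
  B2: | IN=(all ⊤) | OUT={c:0; rest ⊤}
  B3: | IN={c:0; rest ⊤} | OUT=(all ⊤)
  B4: | IN=(all ⊤) | OUT={b:0, d:4; rest ⊤}
  B5: | IN=(all ⊤) | OUT=(all ⊤)

Merge at B2: IN[B2] = OUT[B1] = {a: ⊤, b: ⊤, c: ⊤, d: ⊤, e: ⊤, f: ⊤}
Applying B2's transfer function to that IN value gives OUT[B2] (row B2 above).

Answer: {a: ⊤, b: ⊤, c: 0, d: ⊤, e: ⊤, f: ⊤}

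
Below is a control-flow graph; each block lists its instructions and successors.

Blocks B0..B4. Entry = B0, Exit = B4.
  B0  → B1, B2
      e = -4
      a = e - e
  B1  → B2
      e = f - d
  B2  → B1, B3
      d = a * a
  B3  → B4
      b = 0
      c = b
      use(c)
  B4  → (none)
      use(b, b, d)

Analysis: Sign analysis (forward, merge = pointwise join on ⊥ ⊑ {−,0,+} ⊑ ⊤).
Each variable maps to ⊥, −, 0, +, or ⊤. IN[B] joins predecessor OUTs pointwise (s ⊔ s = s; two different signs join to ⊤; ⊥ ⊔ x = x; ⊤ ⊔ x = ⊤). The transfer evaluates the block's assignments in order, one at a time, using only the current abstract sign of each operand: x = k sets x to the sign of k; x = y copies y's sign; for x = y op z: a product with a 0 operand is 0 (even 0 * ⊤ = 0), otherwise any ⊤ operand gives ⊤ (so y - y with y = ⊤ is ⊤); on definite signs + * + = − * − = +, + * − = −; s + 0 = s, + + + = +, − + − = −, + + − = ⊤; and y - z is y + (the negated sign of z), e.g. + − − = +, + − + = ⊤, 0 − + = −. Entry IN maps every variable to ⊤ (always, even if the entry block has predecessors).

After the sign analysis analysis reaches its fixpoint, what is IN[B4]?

Fixpoint table:
  B0: | IN=(all ⊤) | OUT={e:-; rest ⊤}
  B1: | IN=(all ⊤) | OUT=(all ⊤)
  B2: | IN=(all ⊤) | OUT=(all ⊤)
  B3: | IN=(all ⊤) | OUT={b:0, c:0; rest ⊤}
  B4: | IN={b:0, c:0; rest ⊤} | OUT={b:0, c:0; rest ⊤}

Merge at B4: IN[B4] = OUT[B3] = {a: ⊤, b: 0, c: 0, d: ⊤, e: ⊤, f: ⊤}

Answer: {a: ⊤, b: 0, c: 0, d: ⊤, e: ⊤, f: ⊤}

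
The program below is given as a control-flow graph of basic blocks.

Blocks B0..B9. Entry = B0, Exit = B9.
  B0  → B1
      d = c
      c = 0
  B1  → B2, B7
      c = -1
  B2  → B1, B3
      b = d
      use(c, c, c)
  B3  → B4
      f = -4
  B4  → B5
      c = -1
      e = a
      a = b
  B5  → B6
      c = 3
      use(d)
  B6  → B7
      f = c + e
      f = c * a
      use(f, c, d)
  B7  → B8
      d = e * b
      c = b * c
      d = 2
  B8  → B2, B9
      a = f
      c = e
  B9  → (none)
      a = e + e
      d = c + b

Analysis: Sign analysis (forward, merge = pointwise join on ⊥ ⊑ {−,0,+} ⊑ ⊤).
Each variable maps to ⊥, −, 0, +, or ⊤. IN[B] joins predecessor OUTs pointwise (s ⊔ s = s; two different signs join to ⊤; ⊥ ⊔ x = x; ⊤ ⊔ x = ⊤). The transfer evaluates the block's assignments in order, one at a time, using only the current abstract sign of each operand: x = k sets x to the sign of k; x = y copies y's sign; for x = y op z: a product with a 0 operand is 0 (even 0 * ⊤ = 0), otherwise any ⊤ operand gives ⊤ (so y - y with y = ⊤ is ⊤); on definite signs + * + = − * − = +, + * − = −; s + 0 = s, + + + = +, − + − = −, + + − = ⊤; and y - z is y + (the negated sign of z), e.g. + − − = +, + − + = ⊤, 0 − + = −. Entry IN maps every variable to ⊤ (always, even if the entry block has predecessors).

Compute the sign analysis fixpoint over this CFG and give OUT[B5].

Answer: {a: ⊤, b: ⊤, c: +, d: ⊤, e: ⊤, f: -}

Derivation:
Converged values:
  B0: | IN=(all ⊤) | OUT={c:0; rest ⊤}
  B1: | IN=(all ⊤) | OUT={c:-; rest ⊤}
  B2: | IN=(all ⊤) | OUT=(all ⊤)
  B3: | IN=(all ⊤) | OUT={f:-; rest ⊤}
  B4: | IN={f:-; rest ⊤} | OUT={c:-, f:-; rest ⊤}
  B5: | IN={c:-, f:-; rest ⊤} | OUT={c:+, f:-; rest ⊤}
  B6: | IN={c:+, f:-; rest ⊤} | OUT={c:+; rest ⊤}
  B7: | IN=(all ⊤) | OUT={d:+; rest ⊤}
  B8: | IN={d:+; rest ⊤} | OUT={d:+; rest ⊤}
  B9: | IN={d:+; rest ⊤} | OUT=(all ⊤)

Merge at B5: IN[B5] = OUT[B4] = {a: ⊤, b: ⊤, c: -, d: ⊤, e: ⊤, f: -}
Applying B5's transfer function to that IN value gives OUT[B5] (row B5 above).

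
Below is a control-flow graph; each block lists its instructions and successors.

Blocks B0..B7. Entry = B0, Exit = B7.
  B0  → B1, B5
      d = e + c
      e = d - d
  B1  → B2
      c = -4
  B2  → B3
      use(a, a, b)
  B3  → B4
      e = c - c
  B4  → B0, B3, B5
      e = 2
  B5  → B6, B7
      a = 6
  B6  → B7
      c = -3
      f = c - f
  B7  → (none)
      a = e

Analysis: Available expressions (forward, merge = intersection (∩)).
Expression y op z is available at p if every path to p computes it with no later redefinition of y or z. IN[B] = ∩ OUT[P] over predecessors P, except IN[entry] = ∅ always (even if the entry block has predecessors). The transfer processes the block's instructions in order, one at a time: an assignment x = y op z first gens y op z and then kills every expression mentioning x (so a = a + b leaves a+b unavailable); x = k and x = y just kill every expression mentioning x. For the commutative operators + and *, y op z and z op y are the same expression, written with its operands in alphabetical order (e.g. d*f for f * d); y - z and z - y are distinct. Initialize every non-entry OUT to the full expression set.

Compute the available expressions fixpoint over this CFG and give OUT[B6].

Per-block solution:
  B0:   IN={}   OUT={d-d}
  B1:   IN={d-d}   OUT={d-d}
  B2:   IN={d-d}   OUT={d-d}
  B3:   IN={d-d}   OUT={c-c, d-d}
  B4:   IN={c-c, d-d}   OUT={c-c, d-d}
  B5:   IN={d-d}   OUT={d-d}
  B6:   IN={d-d}   OUT={d-d}
  B7:   IN={d-d}   OUT={d-d}

Merge at B6: IN[B6] = OUT[B5] = {d-d}
Applying B6's transfer function to that IN value gives OUT[B6] (row B6 above).

Answer: {d-d}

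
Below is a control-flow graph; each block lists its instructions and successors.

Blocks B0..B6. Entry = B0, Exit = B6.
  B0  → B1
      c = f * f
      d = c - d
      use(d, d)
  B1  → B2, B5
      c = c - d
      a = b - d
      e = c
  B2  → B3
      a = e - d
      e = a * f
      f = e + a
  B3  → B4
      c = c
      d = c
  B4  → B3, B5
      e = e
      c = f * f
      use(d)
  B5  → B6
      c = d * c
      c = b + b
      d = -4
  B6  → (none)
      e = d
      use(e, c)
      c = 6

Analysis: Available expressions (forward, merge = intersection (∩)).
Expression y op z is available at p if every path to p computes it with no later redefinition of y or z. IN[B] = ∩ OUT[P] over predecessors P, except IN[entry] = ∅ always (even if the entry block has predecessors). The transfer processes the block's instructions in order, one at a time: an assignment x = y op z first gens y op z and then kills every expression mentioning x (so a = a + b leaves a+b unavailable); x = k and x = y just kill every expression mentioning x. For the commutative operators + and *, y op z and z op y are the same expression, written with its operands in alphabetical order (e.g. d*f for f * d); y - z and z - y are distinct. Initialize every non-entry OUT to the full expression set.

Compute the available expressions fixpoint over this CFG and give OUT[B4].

Per-block solution:
  B0: | IN={} | OUT={f*f}
  B1: | IN={f*f} | OUT={b-d, f*f}
  B2: | IN={b-d, f*f} | OUT={a+e, b-d}
  B3: | IN={} | OUT={}
  B4: | IN={} | OUT={f*f}
  B5: | IN={f*f} | OUT={b+b, f*f}
  B6: | IN={b+b, f*f} | OUT={b+b, f*f}

Merge at B4: IN[B4] = OUT[B3] = {}
Applying B4's transfer function to that IN value gives OUT[B4] (row B4 above).

Answer: {f*f}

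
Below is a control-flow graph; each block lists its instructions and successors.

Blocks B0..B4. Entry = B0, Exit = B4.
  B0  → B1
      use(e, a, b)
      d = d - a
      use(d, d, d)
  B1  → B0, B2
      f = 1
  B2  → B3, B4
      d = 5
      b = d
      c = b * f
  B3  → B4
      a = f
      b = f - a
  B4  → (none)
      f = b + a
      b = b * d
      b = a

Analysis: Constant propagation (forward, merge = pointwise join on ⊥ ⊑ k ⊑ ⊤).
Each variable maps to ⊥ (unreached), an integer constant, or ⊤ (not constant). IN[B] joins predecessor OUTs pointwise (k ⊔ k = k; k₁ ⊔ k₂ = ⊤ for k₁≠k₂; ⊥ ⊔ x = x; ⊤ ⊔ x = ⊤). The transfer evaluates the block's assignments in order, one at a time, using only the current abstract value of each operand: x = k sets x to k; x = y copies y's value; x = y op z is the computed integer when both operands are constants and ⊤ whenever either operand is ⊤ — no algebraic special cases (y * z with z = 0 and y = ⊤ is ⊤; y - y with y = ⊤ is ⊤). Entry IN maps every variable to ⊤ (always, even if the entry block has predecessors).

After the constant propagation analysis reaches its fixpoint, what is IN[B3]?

Per-block solution:
  B0:  IN=(all ⊤)  OUT=(all ⊤)
  B1:  IN=(all ⊤)  OUT={f:1; rest ⊤}
  B2:  IN={f:1; rest ⊤}  OUT={b:5, c:5, d:5, f:1; rest ⊤}
  B3:  IN={b:5, c:5, d:5, f:1; rest ⊤}  OUT={a:1, b:0, c:5, d:5, f:1; rest ⊤}
  B4:  IN={c:5, d:5, f:1; rest ⊤}  OUT={c:5, d:5; rest ⊤}

Merge at B3: IN[B3] = OUT[B2] = {a: ⊤, b: 5, c: 5, d: 5, e: ⊤, f: 1}

Answer: {a: ⊤, b: 5, c: 5, d: 5, e: ⊤, f: 1}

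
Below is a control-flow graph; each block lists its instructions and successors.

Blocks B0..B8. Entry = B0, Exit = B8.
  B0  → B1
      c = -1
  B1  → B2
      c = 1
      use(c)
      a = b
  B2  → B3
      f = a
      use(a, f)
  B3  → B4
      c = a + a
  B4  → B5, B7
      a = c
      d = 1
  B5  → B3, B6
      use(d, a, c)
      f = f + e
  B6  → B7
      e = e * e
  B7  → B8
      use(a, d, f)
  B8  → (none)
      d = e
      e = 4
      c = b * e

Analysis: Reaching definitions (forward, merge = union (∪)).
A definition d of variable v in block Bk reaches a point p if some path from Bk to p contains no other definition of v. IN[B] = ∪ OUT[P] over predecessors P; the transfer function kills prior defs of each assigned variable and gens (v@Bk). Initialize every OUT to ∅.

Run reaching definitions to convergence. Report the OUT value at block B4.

Converged values:
  B0: | IN={} | OUT={c@B0}
  B1: | IN={c@B0} | OUT={a@B1, c@B1}
  B2: | IN={a@B1, c@B1} | OUT={a@B1, c@B1, f@B2}
  B3: | IN={a@B1, a@B4, c@B1, c@B3, d@B4, f@B2, f@B5} | OUT={a@B1, a@B4, c@B3, d@B4, f@B2, f@B5}
  B4: | IN={a@B1, a@B4, c@B3, d@B4, f@B2, f@B5} | OUT={a@B4, c@B3, d@B4, f@B2, f@B5}
  B5: | IN={a@B4, c@B3, d@B4, f@B2, f@B5} | OUT={a@B4, c@B3, d@B4, f@B5}
  B6: | IN={a@B4, c@B3, d@B4, f@B5} | OUT={a@B4, c@B3, d@B4, e@B6, f@B5}
  B7: | IN={a@B4, c@B3, d@B4, e@B6, f@B2, f@B5} | OUT={a@B4, c@B3, d@B4, e@B6, f@B2, f@B5}
  B8: | IN={a@B4, c@B3, d@B4, e@B6, f@B2, f@B5} | OUT={a@B4, c@B8, d@B8, e@B8, f@B2, f@B5}

Merge at B4: IN[B4] = OUT[B3] = {a@B1, a@B4, c@B3, d@B4, f@B2, f@B5}
Applying B4's transfer function to that IN value gives OUT[B4] (row B4 above).

Answer: {a@B4, c@B3, d@B4, f@B2, f@B5}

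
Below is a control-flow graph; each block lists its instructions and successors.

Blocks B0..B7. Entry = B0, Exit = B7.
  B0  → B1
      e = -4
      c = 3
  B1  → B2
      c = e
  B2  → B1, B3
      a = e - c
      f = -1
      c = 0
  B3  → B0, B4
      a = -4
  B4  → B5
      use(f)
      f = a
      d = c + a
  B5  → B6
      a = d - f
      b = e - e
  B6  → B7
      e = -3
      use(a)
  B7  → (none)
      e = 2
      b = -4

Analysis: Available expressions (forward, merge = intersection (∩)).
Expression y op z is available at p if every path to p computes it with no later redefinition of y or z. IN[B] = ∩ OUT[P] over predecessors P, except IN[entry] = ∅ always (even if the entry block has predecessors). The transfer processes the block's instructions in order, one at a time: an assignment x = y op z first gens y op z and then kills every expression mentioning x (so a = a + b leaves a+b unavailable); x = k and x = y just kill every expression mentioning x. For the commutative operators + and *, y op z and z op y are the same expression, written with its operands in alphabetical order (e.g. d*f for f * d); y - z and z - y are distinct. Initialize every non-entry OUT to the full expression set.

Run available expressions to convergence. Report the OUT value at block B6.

Fixpoint table:
  B0:   IN={}   OUT={}
  B1:   IN={}   OUT={}
  B2:   IN={}   OUT={}
  B3:   IN={}   OUT={}
  B4:   IN={}   OUT={a+c}
  B5:   IN={a+c}   OUT={d-f, e-e}
  B6:   IN={d-f, e-e}   OUT={d-f}
  B7:   IN={d-f}   OUT={d-f}

Merge at B6: IN[B6] = OUT[B5] = {d-f, e-e}
Applying B6's transfer function to that IN value gives OUT[B6] (row B6 above).

Answer: {d-f}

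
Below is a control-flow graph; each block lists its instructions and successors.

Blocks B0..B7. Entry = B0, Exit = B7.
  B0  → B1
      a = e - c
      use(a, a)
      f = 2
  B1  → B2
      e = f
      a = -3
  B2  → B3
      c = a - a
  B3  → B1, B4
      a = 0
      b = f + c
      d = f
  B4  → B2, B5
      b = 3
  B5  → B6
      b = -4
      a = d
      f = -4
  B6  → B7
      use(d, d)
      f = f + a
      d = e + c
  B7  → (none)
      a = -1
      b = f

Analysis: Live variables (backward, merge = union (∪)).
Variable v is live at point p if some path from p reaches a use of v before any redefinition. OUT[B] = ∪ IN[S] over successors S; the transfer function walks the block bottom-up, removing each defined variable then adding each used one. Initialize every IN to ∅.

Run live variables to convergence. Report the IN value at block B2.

Converged values:
  B0: | IN={c, e} | OUT={f}
  B1: | IN={f} | OUT={a, e, f}
  B2: | IN={a, e, f} | OUT={c, e, f}
  B3: | IN={c, e, f} | OUT={a, c, d, e, f}
  B4: | IN={a, c, d, e, f} | OUT={a, c, d, e, f}
  B5: | IN={c, d, e} | OUT={a, c, d, e, f}
  B6: | IN={a, c, d, e, f} | OUT={f}
  B7: | IN={f} | OUT={}

Merge at B2: OUT[B2] = IN[B3] = {c, e, f}
Applying B2's transfer function to that OUT value gives IN[B2] (row B2 above).

Answer: {a, e, f}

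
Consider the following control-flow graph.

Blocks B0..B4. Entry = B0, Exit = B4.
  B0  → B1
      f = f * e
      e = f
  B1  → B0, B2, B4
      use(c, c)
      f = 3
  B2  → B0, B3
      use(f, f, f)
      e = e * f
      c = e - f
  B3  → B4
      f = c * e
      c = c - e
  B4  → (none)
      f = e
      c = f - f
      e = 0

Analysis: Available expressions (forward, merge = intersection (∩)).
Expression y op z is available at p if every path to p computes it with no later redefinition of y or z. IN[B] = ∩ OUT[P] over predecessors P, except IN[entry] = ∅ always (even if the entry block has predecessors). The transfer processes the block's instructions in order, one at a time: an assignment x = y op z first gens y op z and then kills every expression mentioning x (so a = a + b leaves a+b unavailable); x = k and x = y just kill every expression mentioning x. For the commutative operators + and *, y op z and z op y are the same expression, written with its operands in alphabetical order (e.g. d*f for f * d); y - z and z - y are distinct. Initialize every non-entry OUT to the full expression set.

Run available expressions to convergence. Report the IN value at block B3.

Answer: {e-f}

Working:
Fixpoint table:
  B0:  IN={}  OUT={}
  B1:  IN={}  OUT={}
  B2:  IN={}  OUT={e-f}
  B3:  IN={e-f}  OUT={}
  B4:  IN={}  OUT={f-f}

Merge at B3: IN[B3] = OUT[B2] = {e-f}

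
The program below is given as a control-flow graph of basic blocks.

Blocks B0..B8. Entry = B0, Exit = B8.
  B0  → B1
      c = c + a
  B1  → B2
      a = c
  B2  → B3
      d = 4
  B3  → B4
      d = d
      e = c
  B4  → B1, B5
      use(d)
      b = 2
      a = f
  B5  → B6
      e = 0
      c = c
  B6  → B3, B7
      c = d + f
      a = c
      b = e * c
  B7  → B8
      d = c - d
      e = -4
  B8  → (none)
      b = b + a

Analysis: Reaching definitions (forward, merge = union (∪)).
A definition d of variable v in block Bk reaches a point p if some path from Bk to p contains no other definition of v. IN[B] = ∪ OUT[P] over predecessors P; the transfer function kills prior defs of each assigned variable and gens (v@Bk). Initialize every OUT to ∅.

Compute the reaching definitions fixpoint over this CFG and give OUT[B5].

Per-block solution:
  B0:   IN={}   OUT={c@B0}
  B1:   IN={a@B4, b@B4, c@B0, c@B6, d@B3, e@B3}   OUT={a@B1, b@B4, c@B0, c@B6, d@B3, e@B3}
  B2:   IN={a@B1, b@B4, c@B0, c@B6, d@B3, e@B3}   OUT={a@B1, b@B4, c@B0, c@B6, d@B2, e@B3}
  B3:   IN={a@B1, a@B6, b@B4, b@B6, c@B0, c@B6, d@B2, d@B3, e@B3, e@B5}   OUT={a@B1, a@B6, b@B4, b@B6, c@B0, c@B6, d@B3, e@B3}
  B4:   IN={a@B1, a@B6, b@B4, b@B6, c@B0, c@B6, d@B3, e@B3}   OUT={a@B4, b@B4, c@B0, c@B6, d@B3, e@B3}
  B5:   IN={a@B4, b@B4, c@B0, c@B6, d@B3, e@B3}   OUT={a@B4, b@B4, c@B5, d@B3, e@B5}
  B6:   IN={a@B4, b@B4, c@B5, d@B3, e@B5}   OUT={a@B6, b@B6, c@B6, d@B3, e@B5}
  B7:   IN={a@B6, b@B6, c@B6, d@B3, e@B5}   OUT={a@B6, b@B6, c@B6, d@B7, e@B7}
  B8:   IN={a@B6, b@B6, c@B6, d@B7, e@B7}   OUT={a@B6, b@B8, c@B6, d@B7, e@B7}

Merge at B5: IN[B5] = OUT[B4] = {a@B4, b@B4, c@B0, c@B6, d@B3, e@B3}
Applying B5's transfer function to that IN value gives OUT[B5] (row B5 above).

Answer: {a@B4, b@B4, c@B5, d@B3, e@B5}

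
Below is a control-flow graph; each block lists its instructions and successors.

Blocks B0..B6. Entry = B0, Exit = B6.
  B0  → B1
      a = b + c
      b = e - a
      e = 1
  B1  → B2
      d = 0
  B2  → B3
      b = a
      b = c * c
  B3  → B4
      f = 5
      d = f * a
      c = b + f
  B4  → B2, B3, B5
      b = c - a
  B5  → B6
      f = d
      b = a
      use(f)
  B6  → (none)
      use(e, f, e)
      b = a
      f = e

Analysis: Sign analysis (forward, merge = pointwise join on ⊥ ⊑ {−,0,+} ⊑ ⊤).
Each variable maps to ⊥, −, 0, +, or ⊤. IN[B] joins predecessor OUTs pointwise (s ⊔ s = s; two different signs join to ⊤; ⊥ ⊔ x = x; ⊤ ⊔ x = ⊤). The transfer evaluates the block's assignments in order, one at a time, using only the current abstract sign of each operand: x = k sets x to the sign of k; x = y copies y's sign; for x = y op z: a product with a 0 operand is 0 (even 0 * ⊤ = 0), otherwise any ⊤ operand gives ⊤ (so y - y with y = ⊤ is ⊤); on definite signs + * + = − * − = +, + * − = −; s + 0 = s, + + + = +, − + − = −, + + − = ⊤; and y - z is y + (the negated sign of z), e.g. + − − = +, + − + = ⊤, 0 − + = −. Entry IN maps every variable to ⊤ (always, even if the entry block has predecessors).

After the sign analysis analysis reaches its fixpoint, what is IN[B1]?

Answer: {a: ⊤, b: ⊤, c: ⊤, d: ⊤, e: +, f: ⊤}

Trace:
Per-block solution:
  B0:  IN=(all ⊤)  OUT={e:+; rest ⊤}
  B1:  IN={e:+; rest ⊤}  OUT={d:0, e:+; rest ⊤}
  B2:  IN={e:+; rest ⊤}  OUT={e:+; rest ⊤}
  B3:  IN={e:+; rest ⊤}  OUT={e:+, f:+; rest ⊤}
  B4:  IN={e:+, f:+; rest ⊤}  OUT={e:+, f:+; rest ⊤}
  B5:  IN={e:+, f:+; rest ⊤}  OUT={e:+; rest ⊤}
  B6:  IN={e:+; rest ⊤}  OUT={e:+, f:+; rest ⊤}

Merge at B1: IN[B1] = OUT[B0] = {a: ⊤, b: ⊤, c: ⊤, d: ⊤, e: +, f: ⊤}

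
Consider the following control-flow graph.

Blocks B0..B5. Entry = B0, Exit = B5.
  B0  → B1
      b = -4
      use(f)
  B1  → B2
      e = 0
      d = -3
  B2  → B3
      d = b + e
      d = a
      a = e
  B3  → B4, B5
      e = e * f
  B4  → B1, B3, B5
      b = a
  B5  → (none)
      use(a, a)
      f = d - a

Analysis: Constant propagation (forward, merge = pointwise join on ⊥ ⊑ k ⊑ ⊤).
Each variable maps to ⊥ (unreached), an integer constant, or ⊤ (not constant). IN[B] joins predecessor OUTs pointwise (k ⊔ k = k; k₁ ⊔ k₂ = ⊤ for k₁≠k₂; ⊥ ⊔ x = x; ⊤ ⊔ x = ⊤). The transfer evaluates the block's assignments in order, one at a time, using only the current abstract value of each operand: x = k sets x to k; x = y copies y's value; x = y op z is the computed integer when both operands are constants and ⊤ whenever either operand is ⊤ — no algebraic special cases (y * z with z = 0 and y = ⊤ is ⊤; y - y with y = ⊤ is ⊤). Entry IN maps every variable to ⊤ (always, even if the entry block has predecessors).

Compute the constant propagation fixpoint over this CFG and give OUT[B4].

Answer: {a: 0, b: 0, c: ⊤, d: ⊤, e: ⊤, f: ⊤}

Derivation:
Per-block solution:
  B0:   IN=(all ⊤)   OUT={b:-4; rest ⊤}
  B1:   IN=(all ⊤)   OUT={d:-3, e:0; rest ⊤}
  B2:   IN={d:-3, e:0; rest ⊤}   OUT={a:0, e:0; rest ⊤}
  B3:   IN={a:0; rest ⊤}   OUT={a:0; rest ⊤}
  B4:   IN={a:0; rest ⊤}   OUT={a:0, b:0; rest ⊤}
  B5:   IN={a:0; rest ⊤}   OUT={a:0; rest ⊤}

Merge at B4: IN[B4] = OUT[B3] = {a: 0, b: ⊤, c: ⊤, d: ⊤, e: ⊤, f: ⊤}
Applying B4's transfer function to that IN value gives OUT[B4] (row B4 above).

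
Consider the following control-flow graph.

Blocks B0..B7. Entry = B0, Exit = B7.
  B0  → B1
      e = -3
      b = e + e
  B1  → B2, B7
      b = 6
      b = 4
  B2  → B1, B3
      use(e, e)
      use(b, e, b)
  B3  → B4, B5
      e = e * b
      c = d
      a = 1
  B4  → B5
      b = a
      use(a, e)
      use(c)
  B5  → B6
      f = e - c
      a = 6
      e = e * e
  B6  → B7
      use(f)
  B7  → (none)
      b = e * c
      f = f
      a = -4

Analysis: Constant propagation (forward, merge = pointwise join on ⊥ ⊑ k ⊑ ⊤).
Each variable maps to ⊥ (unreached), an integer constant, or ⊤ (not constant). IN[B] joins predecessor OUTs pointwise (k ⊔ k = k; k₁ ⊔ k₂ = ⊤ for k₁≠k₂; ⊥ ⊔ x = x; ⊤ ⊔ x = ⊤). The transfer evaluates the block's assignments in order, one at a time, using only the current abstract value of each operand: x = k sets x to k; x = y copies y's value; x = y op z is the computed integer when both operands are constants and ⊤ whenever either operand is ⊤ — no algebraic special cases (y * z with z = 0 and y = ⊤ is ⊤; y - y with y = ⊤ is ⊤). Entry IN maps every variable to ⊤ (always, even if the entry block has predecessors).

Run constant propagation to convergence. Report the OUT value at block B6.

Answer: {a: 6, b: ⊤, c: ⊤, d: ⊤, e: 144, f: ⊤}

Derivation:
Per-block solution:
  B0:  IN=(all ⊤)  OUT={b:-6, e:-3; rest ⊤}
  B1:  IN={e:-3; rest ⊤}  OUT={b:4, e:-3; rest ⊤}
  B2:  IN={b:4, e:-3; rest ⊤}  OUT={b:4, e:-3; rest ⊤}
  B3:  IN={b:4, e:-3; rest ⊤}  OUT={a:1, b:4, e:-12; rest ⊤}
  B4:  IN={a:1, b:4, e:-12; rest ⊤}  OUT={a:1, b:1, e:-12; rest ⊤}
  B5:  IN={a:1, e:-12; rest ⊤}  OUT={a:6, e:144; rest ⊤}
  B6:  IN={a:6, e:144; rest ⊤}  OUT={a:6, e:144; rest ⊤}
  B7:  IN=(all ⊤)  OUT={a:-4; rest ⊤}

Merge at B6: IN[B6] = OUT[B5] = {a: 6, b: ⊤, c: ⊤, d: ⊤, e: 144, f: ⊤}
Applying B6's transfer function to that IN value gives OUT[B6] (row B6 above).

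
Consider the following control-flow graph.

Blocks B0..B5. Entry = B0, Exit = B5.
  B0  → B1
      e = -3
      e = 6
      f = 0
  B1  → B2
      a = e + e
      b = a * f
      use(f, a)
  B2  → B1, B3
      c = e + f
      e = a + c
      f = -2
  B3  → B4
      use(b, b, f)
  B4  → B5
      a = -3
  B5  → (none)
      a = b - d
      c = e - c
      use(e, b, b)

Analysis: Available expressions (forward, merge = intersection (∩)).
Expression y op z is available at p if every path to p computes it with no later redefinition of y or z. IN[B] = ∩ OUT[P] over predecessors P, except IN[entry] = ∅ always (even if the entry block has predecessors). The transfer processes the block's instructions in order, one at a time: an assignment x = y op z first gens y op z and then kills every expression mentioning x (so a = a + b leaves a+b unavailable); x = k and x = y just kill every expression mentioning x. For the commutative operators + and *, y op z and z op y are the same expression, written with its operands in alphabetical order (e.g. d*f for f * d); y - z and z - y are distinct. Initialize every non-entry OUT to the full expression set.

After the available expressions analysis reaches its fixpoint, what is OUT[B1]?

Fixpoint table:
  B0:  IN={}  OUT={}
  B1:  IN={}  OUT={a*f, e+e}
  B2:  IN={a*f, e+e}  OUT={a+c}
  B3:  IN={a+c}  OUT={a+c}
  B4:  IN={a+c}  OUT={}
  B5:  IN={}  OUT={b-d}

Merge at B1: IN[B1] = OUT[B0] ∩ OUT[B2] = {}
Applying B1's transfer function to that IN value gives OUT[B1] (row B1 above).

Answer: {a*f, e+e}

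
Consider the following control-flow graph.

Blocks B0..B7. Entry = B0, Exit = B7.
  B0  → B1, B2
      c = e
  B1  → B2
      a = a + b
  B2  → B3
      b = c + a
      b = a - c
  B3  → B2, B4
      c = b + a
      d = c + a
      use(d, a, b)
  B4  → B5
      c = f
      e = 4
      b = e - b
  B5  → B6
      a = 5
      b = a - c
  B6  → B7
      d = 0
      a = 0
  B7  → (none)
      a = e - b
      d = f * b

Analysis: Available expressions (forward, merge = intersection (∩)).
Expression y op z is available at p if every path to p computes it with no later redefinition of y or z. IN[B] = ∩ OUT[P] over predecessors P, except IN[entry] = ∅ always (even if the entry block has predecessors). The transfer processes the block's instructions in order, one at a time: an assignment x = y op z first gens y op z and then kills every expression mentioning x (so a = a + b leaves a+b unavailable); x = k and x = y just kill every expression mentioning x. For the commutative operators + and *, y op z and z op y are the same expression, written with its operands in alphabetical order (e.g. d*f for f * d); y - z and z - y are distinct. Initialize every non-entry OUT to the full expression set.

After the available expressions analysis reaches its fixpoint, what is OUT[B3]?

Answer: {a+b, a+c}

Derivation:
Per-block solution:
  B0:  IN={}  OUT={}
  B1:  IN={}  OUT={}
  B2:  IN={}  OUT={a+c, a-c}
  B3:  IN={a+c, a-c}  OUT={a+b, a+c}
  B4:  IN={a+b, a+c}  OUT={}
  B5:  IN={}  OUT={a-c}
  B6:  IN={a-c}  OUT={}
  B7:  IN={}  OUT={b*f, e-b}

Merge at B3: IN[B3] = OUT[B2] = {a+c, a-c}
Applying B3's transfer function to that IN value gives OUT[B3] (row B3 above).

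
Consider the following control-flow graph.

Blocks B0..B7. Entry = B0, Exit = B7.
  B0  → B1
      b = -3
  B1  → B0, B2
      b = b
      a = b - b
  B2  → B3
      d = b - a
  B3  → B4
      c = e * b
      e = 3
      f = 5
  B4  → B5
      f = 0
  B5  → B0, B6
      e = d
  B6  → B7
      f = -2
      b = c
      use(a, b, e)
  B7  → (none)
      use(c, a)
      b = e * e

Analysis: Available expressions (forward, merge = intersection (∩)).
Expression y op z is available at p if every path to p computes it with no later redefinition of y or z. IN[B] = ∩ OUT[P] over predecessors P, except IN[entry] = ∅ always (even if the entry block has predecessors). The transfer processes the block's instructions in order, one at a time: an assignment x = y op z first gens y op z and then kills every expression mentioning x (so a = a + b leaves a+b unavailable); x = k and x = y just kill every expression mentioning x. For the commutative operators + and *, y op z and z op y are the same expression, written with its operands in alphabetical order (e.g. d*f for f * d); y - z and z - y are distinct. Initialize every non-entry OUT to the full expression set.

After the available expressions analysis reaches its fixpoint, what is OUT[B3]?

Converged values:
  B0:  IN={}  OUT={}
  B1:  IN={}  OUT={b-b}
  B2:  IN={b-b}  OUT={b-a, b-b}
  B3:  IN={b-a, b-b}  OUT={b-a, b-b}
  B4:  IN={b-a, b-b}  OUT={b-a, b-b}
  B5:  IN={b-a, b-b}  OUT={b-a, b-b}
  B6:  IN={b-a, b-b}  OUT={}
  B7:  IN={}  OUT={e*e}

Merge at B3: IN[B3] = OUT[B2] = {b-a, b-b}
Applying B3's transfer function to that IN value gives OUT[B3] (row B3 above).

Answer: {b-a, b-b}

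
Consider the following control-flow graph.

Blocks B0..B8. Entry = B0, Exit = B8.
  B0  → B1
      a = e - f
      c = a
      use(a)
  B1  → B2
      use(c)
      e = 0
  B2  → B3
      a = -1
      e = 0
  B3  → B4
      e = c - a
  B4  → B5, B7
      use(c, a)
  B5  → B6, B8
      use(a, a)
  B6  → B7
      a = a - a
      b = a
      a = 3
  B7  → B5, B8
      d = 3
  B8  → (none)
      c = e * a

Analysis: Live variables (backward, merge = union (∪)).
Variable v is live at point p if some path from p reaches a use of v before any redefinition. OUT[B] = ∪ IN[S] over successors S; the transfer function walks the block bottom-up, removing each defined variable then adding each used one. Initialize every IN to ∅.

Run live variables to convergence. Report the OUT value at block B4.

Per-block solution:
  B0: | IN={e, f} | OUT={c}
  B1: | IN={c} | OUT={c}
  B2: | IN={c} | OUT={a, c}
  B3: | IN={a, c} | OUT={a, c, e}
  B4: | IN={a, c, e} | OUT={a, e}
  B5: | IN={a, e} | OUT={a, e}
  B6: | IN={a, e} | OUT={a, e}
  B7: | IN={a, e} | OUT={a, e}
  B8: | IN={a, e} | OUT={}

Merge at B4: OUT[B4] = IN[B5] ⊔ IN[B7] = {a, e}

Answer: {a, e}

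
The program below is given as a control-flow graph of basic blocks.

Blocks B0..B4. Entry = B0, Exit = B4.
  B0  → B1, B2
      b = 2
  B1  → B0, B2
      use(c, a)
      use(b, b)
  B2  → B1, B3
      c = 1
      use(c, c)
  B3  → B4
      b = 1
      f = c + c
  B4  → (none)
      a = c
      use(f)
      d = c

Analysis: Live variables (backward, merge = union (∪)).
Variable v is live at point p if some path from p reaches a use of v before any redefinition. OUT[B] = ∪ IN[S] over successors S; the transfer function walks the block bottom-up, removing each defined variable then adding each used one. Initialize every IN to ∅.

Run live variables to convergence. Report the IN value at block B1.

Converged values:
  B0:  IN={a, c}  OUT={a, b, c}
  B1:  IN={a, b, c}  OUT={a, b, c}
  B2:  IN={a, b}  OUT={a, b, c}
  B3:  IN={c}  OUT={c, f}
  B4:  IN={c, f}  OUT={}

Merge at B1: OUT[B1] = IN[B0] ⊔ IN[B2] = {a, b, c}
Applying B1's transfer function to that OUT value gives IN[B1] (row B1 above).

Answer: {a, b, c}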